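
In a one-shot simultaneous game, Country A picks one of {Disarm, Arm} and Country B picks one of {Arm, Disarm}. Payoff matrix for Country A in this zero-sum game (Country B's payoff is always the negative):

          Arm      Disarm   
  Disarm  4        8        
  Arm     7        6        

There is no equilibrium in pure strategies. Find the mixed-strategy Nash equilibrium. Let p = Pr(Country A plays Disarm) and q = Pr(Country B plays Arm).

Set Country B's expected payoff from Arm equal to that from Disarm:
  Country B's expected payoff from Arm: p·(-4) + (1−p)·(-7) = 3p - 7
  Country B's expected payoff from Disarm: p·(-8) + (1−p)·(-6) = -2p - 6
  3p - 7 = -2p - 6  ⇒  5p = 1  ⇒  p = 1/5.
Set Country A's expected payoff from Disarm equal to that from Arm:
  Country A's expected payoff from Disarm: q·4 + (1−q)·8 = -4q + 8
  Country A's expected payoff from Arm: q·7 + (1−q)·6 = q + 6
  -4q + 8 = q + 6  ⇒  -5q = -2  ⇒  q = 2/5.

p = 1/5, q = 2/5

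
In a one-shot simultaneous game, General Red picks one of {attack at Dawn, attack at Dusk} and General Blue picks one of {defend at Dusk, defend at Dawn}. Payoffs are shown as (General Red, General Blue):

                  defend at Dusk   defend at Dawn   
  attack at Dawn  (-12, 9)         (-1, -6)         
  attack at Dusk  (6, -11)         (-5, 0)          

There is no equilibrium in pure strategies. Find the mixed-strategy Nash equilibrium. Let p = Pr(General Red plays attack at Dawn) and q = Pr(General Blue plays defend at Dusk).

In a mixed equilibrium General Blue is indifferent between defend at Dusk and defend at Dawn; this condition fixes p.
  General Blue's payoff from defend at Dusk: p·9 + (1−p)·(-11) = 20p - 11
  General Blue's payoff from defend at Dawn: p·(-6) + (1−p)·0 = -6p
  20p - 11 = -6p  ⇒  26p = 11  ⇒  p = 11/26.
General Blue's mix must leave General Red indifferent between attack at Dawn and attack at Dusk.
  General Red's expected payoff from attack at Dawn: q·(-12) + (1−q)·(-1) = -11q - 1
  General Red's expected payoff from attack at Dusk: q·6 + (1−q)·(-5) = 11q - 5
  -11q - 1 = 11q - 5  ⇒  -22q = -4  ⇒  q = 2/11.

p = 11/26, q = 2/11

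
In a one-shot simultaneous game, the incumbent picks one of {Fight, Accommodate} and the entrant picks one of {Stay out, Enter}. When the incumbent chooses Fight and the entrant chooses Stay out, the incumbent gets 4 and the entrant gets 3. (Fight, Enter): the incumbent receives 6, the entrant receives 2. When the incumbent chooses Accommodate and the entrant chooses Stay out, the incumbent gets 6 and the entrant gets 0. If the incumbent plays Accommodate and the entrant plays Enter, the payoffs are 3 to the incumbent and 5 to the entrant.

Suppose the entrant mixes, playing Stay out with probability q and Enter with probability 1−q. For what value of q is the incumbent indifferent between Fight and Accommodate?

q = 3/5

The entrant's mix must leave the incumbent indifferent between Fight and Accommodate.
  the incumbent's payoff to Fight: q·4 + (1−q)·6 = -2q + 6
  the incumbent's payoff to Accommodate: q·6 + (1−q)·3 = 3q + 3
  -2q + 6 = 3q + 3  ⇒  -5q = -3  ⇒  q = 3/5.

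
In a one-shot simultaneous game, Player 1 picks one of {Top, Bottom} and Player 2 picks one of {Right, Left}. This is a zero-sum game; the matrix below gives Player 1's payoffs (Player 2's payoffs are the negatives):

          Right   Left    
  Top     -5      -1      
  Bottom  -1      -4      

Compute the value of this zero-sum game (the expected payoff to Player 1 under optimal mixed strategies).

v = -19/7

Set Player 1's expected payoff from Top equal to that from Bottom:
  Player 1's payoff from Top: q·(-5) + (1−q)·(-1) = -4q - 1
  Player 1's payoff from Bottom: q·(-1) + (1−q)·(-4) = 3q - 4
  -4q - 1 = 3q - 4  ⇒  -7q = -3  ⇒  q = 3/7.
The value is Player 1's expected payoff against this mix (using Top): (3/7)·(-5) + (4/7)·(-1) = -19/7.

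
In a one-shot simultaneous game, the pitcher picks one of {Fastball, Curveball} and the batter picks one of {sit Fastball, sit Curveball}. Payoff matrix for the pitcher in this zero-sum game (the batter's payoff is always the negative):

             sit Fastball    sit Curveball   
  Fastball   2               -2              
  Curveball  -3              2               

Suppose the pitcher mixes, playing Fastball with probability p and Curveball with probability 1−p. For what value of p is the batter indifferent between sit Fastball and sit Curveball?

p = 5/9

For the batter to be willing to mix, the batter must be indifferent between sit Fastball and sit Curveball, which pins down the pitcher's mix.
  the batter's payoff from sit Fastball: p·(-2) + (1−p)·3 = -5p + 3
  the batter's payoff from sit Curveball: p·2 + (1−p)·(-2) = 4p - 2
  -5p + 3 = 4p - 2  ⇒  -9p = -5  ⇒  p = 5/9.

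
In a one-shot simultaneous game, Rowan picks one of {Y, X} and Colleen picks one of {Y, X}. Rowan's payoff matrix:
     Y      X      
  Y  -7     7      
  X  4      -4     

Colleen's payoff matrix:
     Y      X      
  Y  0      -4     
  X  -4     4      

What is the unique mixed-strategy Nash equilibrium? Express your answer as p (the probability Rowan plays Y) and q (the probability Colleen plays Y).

p = 2/3, q = 1/2

Set Colleen's expected payoff from Y equal to that from X:
  Colleen's expected payoff from Y: p·0 + (1−p)·(-4) = 4p - 4
  Colleen's expected payoff from X: p·(-4) + (1−p)·4 = -8p + 4
  4p - 4 = -8p + 4  ⇒  12p = 8  ⇒  p = 2/3.
Set Rowan's expected payoff from Y equal to that from X:
  Rowan's expected payoff from Y: q·(-7) + (1−q)·7 = -14q + 7
  Rowan's expected payoff from X: q·4 + (1−q)·(-4) = 8q - 4
  -14q + 7 = 8q - 4  ⇒  -22q = -11  ⇒  q = 1/2.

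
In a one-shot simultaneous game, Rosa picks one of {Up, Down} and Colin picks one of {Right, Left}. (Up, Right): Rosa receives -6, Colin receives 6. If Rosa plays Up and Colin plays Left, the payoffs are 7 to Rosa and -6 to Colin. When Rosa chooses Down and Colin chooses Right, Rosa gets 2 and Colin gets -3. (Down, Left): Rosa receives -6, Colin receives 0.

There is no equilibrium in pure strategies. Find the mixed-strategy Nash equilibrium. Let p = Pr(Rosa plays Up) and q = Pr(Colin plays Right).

p = 1/5, q = 13/21

For Colin to be willing to mix, Colin must be indifferent between Right and Left, which pins down Rosa's mix.
  Colin's payoff to Right: p·6 + (1−p)·(-3) = 9p - 3
  Colin's payoff to Left: p·(-6) + (1−p)·0 = -6p
  9p - 3 = -6p  ⇒  15p = 3  ⇒  p = 1/5.
In a mixed equilibrium Rosa is indifferent between Up and Down; this condition fixes q.
  Rosa's payoff to Up: q·(-6) + (1−q)·7 = -13q + 7
  Rosa's payoff to Down: q·2 + (1−q)·(-6) = 8q - 6
  -13q + 7 = 8q - 6  ⇒  -21q = -13  ⇒  q = 13/21.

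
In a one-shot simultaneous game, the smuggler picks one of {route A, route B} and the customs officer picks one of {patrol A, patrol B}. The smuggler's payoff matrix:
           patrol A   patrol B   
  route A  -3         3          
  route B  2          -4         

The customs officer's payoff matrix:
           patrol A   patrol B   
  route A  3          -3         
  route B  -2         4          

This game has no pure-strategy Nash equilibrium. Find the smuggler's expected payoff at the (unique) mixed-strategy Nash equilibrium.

-1/2

The customs officer's mix must leave the smuggler indifferent between route A and route B.
  the smuggler's payoff from route A: q·(-3) + (1−q)·3 = -6q + 3
  the smuggler's payoff from route B: q·2 + (1−q)·(-4) = 6q - 4
  -6q + 3 = 6q - 4  ⇒  -12q = -7  ⇒  q = 7/12.
At equilibrium the smuggler is indifferent across rows, so the smuggler's payoff equals the payoff from route A: (7/12)·(-3) + (5/12)·3 = -1/2.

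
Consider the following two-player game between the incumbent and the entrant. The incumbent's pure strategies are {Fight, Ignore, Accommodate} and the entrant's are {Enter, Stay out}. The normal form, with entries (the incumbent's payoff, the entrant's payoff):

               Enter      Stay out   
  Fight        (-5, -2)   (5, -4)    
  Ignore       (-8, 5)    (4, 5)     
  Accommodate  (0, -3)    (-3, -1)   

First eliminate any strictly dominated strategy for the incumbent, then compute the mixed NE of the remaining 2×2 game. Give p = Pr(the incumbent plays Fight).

The incumbent's strategy Ignore is strictly dominated by Fight: -5 > -8 and 5 > 4. Eliminate Ignore.
For the entrant to be willing to mix, the entrant must be indifferent between Enter and Stay out, which pins down the incumbent's mix.
  the entrant's payoff to Enter: p·(-2) + (1−p)·(-3) = p - 3
  the entrant's payoff to Stay out: p·(-4) + (1−p)·(-1) = -3p - 1
  p - 3 = -3p - 1  ⇒  4p = 2  ⇒  p = 1/2.

p = 1/2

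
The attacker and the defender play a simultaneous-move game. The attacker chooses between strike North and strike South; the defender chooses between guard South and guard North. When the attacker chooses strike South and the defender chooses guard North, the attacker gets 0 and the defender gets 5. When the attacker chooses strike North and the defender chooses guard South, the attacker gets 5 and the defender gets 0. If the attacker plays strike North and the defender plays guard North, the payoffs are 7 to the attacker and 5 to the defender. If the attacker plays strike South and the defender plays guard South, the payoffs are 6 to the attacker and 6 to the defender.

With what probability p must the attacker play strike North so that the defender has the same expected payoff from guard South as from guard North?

For the defender to be willing to mix, the defender must be indifferent between guard South and guard North, which pins down the attacker's mix.
  the defender's payoff to guard South: p·0 + (1−p)·6 = -6p + 6
  the defender's payoff to guard North: p·5 + (1−p)·5 = 5
  -6p + 6 = 5  ⇒  -6p = -1  ⇒  p = 1/6.

p = 1/6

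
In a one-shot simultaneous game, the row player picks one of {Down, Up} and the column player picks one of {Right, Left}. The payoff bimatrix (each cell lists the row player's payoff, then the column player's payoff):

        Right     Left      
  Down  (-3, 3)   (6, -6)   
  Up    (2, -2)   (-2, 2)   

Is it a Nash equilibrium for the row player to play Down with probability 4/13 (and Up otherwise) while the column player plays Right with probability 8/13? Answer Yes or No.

Check the column player's indifference given the row player's mix p = 4/13:
  payoff from Right = -6/13; payoff from Left = -6/13 — equal.
Check the row player's indifference given the column player's mix q = 8/13:
  payoff from Down = 6/13; payoff from Up = 6/13 — equal.
Both players are indifferent, so neither can profitably deviate.

Yes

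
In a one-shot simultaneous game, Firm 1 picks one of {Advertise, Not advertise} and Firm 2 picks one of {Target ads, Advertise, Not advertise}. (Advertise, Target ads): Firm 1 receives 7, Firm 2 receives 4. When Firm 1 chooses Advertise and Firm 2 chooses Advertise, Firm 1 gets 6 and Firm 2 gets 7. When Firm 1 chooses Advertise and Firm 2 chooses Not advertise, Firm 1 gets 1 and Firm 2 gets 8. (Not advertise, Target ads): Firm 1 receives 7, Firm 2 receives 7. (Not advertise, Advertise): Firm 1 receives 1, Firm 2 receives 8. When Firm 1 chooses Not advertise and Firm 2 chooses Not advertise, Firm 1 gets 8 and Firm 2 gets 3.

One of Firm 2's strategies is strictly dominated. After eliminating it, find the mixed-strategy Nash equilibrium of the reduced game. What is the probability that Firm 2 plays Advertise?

Firm 2's strategy Target ads is strictly dominated by Advertise: 7 > 4 and 8 > 7. Eliminate Target ads.
Firm 2's mix must leave Firm 1 indifferent between Advertise and Not advertise.
  Firm 1's payoff to Advertise: q·6 + (1−q)·1 = 5q + 1
  Firm 1's payoff to Not advertise: q·1 + (1−q)·8 = -7q + 8
  5q + 1 = -7q + 8  ⇒  12q = 7  ⇒  q = 7/12.

q = 7/12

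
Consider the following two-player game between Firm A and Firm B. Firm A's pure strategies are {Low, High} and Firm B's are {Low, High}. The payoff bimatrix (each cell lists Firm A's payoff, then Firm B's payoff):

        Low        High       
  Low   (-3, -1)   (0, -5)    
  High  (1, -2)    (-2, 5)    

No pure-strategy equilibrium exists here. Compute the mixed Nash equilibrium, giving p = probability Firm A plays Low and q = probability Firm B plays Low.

p = 7/11, q = 1/3

For Firm B to be willing to mix, Firm B must be indifferent between Low and High, which pins down Firm A's mix.
  Firm B's expected payoff from Low: p·(-1) + (1−p)·(-2) = p - 2
  Firm B's expected payoff from High: p·(-5) + (1−p)·5 = -10p + 5
  p - 2 = -10p + 5  ⇒  11p = 7  ⇒  p = 7/11.
For Firm A to be willing to mix, Firm A must be indifferent between Low and High, which pins down Firm B's mix.
  Firm A's payoff to Low: q·(-3) + (1−q)·0 = -3q
  Firm A's payoff to High: q·1 + (1−q)·(-2) = 3q - 2
  -3q = 3q - 2  ⇒  -6q = -2  ⇒  q = 1/3.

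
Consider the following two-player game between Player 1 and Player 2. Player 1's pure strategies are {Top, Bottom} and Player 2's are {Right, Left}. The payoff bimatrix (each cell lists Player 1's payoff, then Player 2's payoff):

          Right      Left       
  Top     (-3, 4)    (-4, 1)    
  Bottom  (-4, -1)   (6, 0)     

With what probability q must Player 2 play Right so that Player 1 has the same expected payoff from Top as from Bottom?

q = 10/11

For Player 1 to be willing to mix, Player 1 must be indifferent between Top and Bottom, which pins down Player 2's mix.
  Player 1's payoff from Top: q·(-3) + (1−q)·(-4) = q - 4
  Player 1's payoff from Bottom: q·(-4) + (1−q)·6 = -10q + 6
  q - 4 = -10q + 6  ⇒  11q = 10  ⇒  q = 10/11.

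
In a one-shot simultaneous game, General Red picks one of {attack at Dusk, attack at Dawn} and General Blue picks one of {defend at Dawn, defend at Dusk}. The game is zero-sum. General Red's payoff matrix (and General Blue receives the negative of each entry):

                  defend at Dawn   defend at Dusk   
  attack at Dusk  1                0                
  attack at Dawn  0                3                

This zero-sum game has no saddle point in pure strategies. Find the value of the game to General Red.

Set General Red's expected payoff from attack at Dusk equal to that from attack at Dawn:
  General Red's payoff from attack at Dusk: q·1 + (1−q)·0 = q
  General Red's payoff from attack at Dawn: q·0 + (1−q)·3 = -3q + 3
  q = -3q + 3  ⇒  4q = 3  ⇒  q = 3/4.
The value is General Red's expected payoff against this mix (using attack at Dusk): (3/4)·1 + (1/4)·0 = 3/4.

v = 3/4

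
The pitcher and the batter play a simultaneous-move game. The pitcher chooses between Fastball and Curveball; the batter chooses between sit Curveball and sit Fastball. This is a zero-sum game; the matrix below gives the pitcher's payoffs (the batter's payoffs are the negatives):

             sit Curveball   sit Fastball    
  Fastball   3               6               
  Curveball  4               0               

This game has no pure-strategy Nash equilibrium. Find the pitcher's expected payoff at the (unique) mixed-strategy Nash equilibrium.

The batter's mix must leave the pitcher indifferent between Fastball and Curveball.
  the pitcher's expected payoff from Fastball: q·3 + (1−q)·6 = -3q + 6
  the pitcher's expected payoff from Curveball: q·4 + (1−q)·0 = 4q
  -3q + 6 = 4q  ⇒  -7q = -6  ⇒  q = 6/7.
At equilibrium the pitcher is indifferent across rows, so the pitcher's payoff equals the payoff from Fastball: (6/7)·3 + (1/7)·6 = 24/7.

24/7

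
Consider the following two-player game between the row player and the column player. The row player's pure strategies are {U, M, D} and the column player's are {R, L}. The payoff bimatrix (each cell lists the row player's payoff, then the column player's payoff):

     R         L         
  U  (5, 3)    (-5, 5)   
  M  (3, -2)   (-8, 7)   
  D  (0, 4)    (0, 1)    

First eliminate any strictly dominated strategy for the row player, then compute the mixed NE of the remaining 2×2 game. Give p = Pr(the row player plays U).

p = 3/5

The row player's strategy M is strictly dominated by U: 5 > 3 and -5 > -8. Eliminate M.
For the column player to be willing to mix, the column player must be indifferent between R and L, which pins down the row player's mix.
  the column player's expected payoff from R: p·3 + (1−p)·4 = -p + 4
  the column player's expected payoff from L: p·5 + (1−p)·1 = 4p + 1
  -p + 4 = 4p + 1  ⇒  -5p = -3  ⇒  p = 3/5.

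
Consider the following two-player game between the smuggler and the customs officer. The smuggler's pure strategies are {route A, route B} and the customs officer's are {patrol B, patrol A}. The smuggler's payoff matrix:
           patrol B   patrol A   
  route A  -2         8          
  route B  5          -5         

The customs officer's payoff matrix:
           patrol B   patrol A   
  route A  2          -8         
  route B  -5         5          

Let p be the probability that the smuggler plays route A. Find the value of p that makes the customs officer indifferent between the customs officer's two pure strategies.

p = 1/2

In a mixed equilibrium the customs officer is indifferent between patrol B and patrol A; this condition fixes p.
  the customs officer's payoff from patrol B: p·2 + (1−p)·(-5) = 7p - 5
  the customs officer's payoff from patrol A: p·(-8) + (1−p)·5 = -13p + 5
  7p - 5 = -13p + 5  ⇒  20p = 10  ⇒  p = 1/2.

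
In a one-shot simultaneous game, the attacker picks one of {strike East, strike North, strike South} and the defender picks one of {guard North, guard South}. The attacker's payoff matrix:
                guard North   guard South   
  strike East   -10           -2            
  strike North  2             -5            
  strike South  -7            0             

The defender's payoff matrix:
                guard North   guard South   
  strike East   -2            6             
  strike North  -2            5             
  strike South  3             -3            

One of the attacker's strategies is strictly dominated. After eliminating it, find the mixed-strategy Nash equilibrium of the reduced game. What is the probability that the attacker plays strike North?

p = 6/13

The attacker's strategy strike East is strictly dominated by strike South: -7 > -10 and 0 > -2. Eliminate strike East.
In a mixed equilibrium the defender is indifferent between guard North and guard South; this condition fixes p.
  the defender's expected payoff from guard North: p·(-2) + (1−p)·3 = -5p + 3
  the defender's expected payoff from guard South: p·5 + (1−p)·(-3) = 8p - 3
  -5p + 3 = 8p - 3  ⇒  -13p = -6  ⇒  p = 6/13.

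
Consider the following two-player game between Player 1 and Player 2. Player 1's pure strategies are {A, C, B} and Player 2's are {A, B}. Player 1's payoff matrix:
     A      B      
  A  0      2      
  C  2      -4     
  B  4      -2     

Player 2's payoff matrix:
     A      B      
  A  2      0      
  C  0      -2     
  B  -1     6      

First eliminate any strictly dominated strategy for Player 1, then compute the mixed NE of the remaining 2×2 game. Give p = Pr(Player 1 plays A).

p = 7/9

Player 1's strategy C is strictly dominated by B: 4 > 2 and -2 > -4. Eliminate C.
Player 1's mix must leave Player 2 indifferent between A and B.
  Player 2's payoff to A: p·2 + (1−p)·(-1) = 3p - 1
  Player 2's payoff to B: p·0 + (1−p)·6 = -6p + 6
  3p - 1 = -6p + 6  ⇒  9p = 7  ⇒  p = 7/9.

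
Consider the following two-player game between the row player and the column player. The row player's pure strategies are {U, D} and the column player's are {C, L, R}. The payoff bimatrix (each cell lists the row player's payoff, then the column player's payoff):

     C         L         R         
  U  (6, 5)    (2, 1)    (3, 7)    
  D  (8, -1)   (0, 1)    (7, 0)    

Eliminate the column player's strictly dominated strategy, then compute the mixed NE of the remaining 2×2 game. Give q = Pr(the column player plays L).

q = 2/3

The column player's strategy C is strictly dominated by R: 7 > 5 and 0 > -1. Eliminate C.
In a mixed equilibrium the row player is indifferent between U and D; this condition fixes q.
  the row player's expected payoff from U: q·2 + (1−q)·3 = -q + 3
  the row player's expected payoff from D: q·0 + (1−q)·7 = -7q + 7
  -q + 3 = -7q + 7  ⇒  6q = 4  ⇒  q = 2/3.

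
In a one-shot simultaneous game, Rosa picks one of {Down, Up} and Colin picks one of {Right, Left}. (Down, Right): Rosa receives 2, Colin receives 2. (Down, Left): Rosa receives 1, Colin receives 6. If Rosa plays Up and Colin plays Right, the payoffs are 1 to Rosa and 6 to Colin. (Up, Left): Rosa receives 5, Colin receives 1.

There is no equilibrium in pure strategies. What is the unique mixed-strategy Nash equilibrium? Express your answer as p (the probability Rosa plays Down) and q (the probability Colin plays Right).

Rosa's mix must leave Colin indifferent between Right and Left.
  Colin's payoff from Right: p·2 + (1−p)·6 = -4p + 6
  Colin's payoff from Left: p·6 + (1−p)·1 = 5p + 1
  -4p + 6 = 5p + 1  ⇒  -9p = -5  ⇒  p = 5/9.
In a mixed equilibrium Rosa is indifferent between Down and Up; this condition fixes q.
  Rosa's payoff to Down: q·2 + (1−q)·1 = q + 1
  Rosa's payoff to Up: q·1 + (1−q)·5 = -4q + 5
  q + 1 = -4q + 5  ⇒  5q = 4  ⇒  q = 4/5.

p = 5/9, q = 4/5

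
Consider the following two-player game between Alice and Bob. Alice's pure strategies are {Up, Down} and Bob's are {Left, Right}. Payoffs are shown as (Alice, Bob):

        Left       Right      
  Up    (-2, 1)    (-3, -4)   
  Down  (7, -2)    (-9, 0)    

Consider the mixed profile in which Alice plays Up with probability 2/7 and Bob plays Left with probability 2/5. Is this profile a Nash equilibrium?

Yes

Check Bob's indifference given Alice's mix p = 2/7:
  payoff from Left = -8/7; payoff from Right = -8/7 — equal.
Check Alice's indifference given Bob's mix q = 2/5:
  payoff from Up = -13/5; payoff from Down = -13/5 — equal.
Both players are indifferent, so neither can profitably deviate.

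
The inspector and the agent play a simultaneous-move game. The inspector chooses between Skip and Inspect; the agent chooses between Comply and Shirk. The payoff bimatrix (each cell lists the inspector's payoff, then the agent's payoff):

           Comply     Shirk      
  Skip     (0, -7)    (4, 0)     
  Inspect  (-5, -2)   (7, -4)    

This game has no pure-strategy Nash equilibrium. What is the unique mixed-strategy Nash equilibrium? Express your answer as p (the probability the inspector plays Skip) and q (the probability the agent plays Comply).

For the agent to be willing to mix, the agent must be indifferent between Comply and Shirk, which pins down the inspector's mix.
  the agent's payoff to Comply: p·(-7) + (1−p)·(-2) = -5p - 2
  the agent's payoff to Shirk: p·0 + (1−p)·(-4) = 4p - 4
  -5p - 2 = 4p - 4  ⇒  -9p = -2  ⇒  p = 2/9.
Set the inspector's expected payoff from Skip equal to that from Inspect:
  the inspector's payoff to Skip: q·0 + (1−q)·4 = -4q + 4
  the inspector's payoff to Inspect: q·(-5) + (1−q)·7 = -12q + 7
  -4q + 4 = -12q + 7  ⇒  8q = 3  ⇒  q = 3/8.

p = 2/9, q = 3/8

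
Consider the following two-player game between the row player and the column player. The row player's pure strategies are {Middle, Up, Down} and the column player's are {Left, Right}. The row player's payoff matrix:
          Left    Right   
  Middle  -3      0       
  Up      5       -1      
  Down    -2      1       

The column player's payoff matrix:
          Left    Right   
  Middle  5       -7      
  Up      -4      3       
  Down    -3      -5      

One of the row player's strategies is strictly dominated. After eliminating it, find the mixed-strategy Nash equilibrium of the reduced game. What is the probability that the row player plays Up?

p = 2/9

The row player's strategy Middle is strictly dominated by Down: -2 > -3 and 1 > 0. Eliminate Middle.
The column player's indifference between Left and Right determines the row player's mixing probability p:
  the column player's expected payoff from Left: p·(-4) + (1−p)·(-3) = -p - 3
  the column player's expected payoff from Right: p·3 + (1−p)·(-5) = 8p - 5
  -p - 3 = 8p - 5  ⇒  -9p = -2  ⇒  p = 2/9.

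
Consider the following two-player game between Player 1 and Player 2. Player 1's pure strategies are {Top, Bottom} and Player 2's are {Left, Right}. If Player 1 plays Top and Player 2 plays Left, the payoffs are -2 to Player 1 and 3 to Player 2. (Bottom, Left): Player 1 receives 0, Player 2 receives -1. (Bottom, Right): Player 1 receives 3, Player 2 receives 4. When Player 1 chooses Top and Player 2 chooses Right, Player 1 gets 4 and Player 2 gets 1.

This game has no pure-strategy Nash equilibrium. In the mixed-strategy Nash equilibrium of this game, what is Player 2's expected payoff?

13/7

Set Player 2's expected payoff from Left equal to that from Right:
  Player 2's payoff from Left: p·3 + (1−p)·(-1) = 4p - 1
  Player 2's payoff from Right: p·1 + (1−p)·4 = -3p + 4
  4p - 1 = -3p + 4  ⇒  7p = 5  ⇒  p = 5/7.
At equilibrium Player 2 is indifferent across columns, so Player 2's payoff equals the payoff from Left: (5/7)·3 + (2/7)·(-1) = 13/7.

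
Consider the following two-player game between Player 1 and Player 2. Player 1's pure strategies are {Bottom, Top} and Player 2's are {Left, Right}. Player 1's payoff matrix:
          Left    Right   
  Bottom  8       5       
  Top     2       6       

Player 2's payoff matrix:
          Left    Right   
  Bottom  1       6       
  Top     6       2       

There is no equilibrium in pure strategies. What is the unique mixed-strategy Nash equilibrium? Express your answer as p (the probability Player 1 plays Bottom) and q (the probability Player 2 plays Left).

p = 4/9, q = 1/7

In a mixed equilibrium Player 2 is indifferent between Left and Right; this condition fixes p.
  Player 2's payoff to Left: p·1 + (1−p)·6 = -5p + 6
  Player 2's payoff to Right: p·6 + (1−p)·2 = 4p + 2
  -5p + 6 = 4p + 2  ⇒  -9p = -4  ⇒  p = 4/9.
For Player 1 to be willing to mix, Player 1 must be indifferent between Bottom and Top, which pins down Player 2's mix.
  Player 1's payoff from Bottom: q·8 + (1−q)·5 = 3q + 5
  Player 1's payoff from Top: q·2 + (1−q)·6 = -4q + 6
  3q + 5 = -4q + 6  ⇒  7q = 1  ⇒  q = 1/7.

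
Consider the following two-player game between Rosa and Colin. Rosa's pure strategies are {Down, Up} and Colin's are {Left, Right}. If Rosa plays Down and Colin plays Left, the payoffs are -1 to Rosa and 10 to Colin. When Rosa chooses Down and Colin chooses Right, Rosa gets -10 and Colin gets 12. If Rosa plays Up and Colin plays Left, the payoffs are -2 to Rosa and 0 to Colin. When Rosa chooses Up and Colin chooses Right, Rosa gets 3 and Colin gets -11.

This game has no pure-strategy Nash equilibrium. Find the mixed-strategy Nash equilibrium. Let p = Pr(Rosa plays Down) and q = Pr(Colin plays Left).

For Colin to be willing to mix, Colin must be indifferent between Left and Right, which pins down Rosa's mix.
  Colin's expected payoff from Left: p·10 + (1−p)·0 = 10p
  Colin's expected payoff from Right: p·12 + (1−p)·(-11) = 23p - 11
  10p = 23p - 11  ⇒  -13p = -11  ⇒  p = 11/13.
Colin's mix must leave Rosa indifferent between Down and Up.
  Rosa's expected payoff from Down: q·(-1) + (1−q)·(-10) = 9q - 10
  Rosa's expected payoff from Up: q·(-2) + (1−q)·3 = -5q + 3
  9q - 10 = -5q + 3  ⇒  14q = 13  ⇒  q = 13/14.

p = 11/13, q = 13/14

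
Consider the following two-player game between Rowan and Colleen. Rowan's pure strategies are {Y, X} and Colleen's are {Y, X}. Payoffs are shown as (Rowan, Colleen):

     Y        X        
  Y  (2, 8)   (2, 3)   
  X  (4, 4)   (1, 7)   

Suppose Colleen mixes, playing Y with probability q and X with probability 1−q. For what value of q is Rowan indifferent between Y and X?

In a mixed equilibrium Rowan is indifferent between Y and X; this condition fixes q.
  Rowan's payoff to Y: q·2 + (1−q)·2 = 2
  Rowan's payoff to X: q·4 + (1−q)·1 = 3q + 1
  2 = 3q + 1  ⇒  -3q = -1  ⇒  q = 1/3.

q = 1/3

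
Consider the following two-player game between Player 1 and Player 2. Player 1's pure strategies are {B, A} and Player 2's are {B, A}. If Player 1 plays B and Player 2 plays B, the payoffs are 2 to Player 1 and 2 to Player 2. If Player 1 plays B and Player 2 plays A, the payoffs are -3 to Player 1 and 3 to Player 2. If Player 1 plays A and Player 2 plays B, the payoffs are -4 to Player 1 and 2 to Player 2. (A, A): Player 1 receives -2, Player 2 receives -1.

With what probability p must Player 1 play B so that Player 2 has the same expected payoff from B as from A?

In a mixed equilibrium Player 2 is indifferent between B and A; this condition fixes p.
  Player 2's payoff from B: p·2 + (1−p)·2 = 2
  Player 2's payoff from A: p·3 + (1−p)·(-1) = 4p - 1
  2 = 4p - 1  ⇒  -4p = -3  ⇒  p = 3/4.

p = 3/4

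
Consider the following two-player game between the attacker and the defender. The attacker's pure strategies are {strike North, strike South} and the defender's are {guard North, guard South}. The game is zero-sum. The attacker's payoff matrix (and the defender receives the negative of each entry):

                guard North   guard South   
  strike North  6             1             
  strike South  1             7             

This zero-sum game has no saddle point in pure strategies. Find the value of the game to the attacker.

v = 41/11

In a mixed equilibrium the attacker is indifferent between strike North and strike South; this condition fixes q.
  the attacker's payoff from strike North: q·6 + (1−q)·1 = 5q + 1
  the attacker's payoff from strike South: q·1 + (1−q)·7 = -6q + 7
  5q + 1 = -6q + 7  ⇒  11q = 6  ⇒  q = 6/11.
The value is the attacker's expected payoff against this mix (using strike North): (6/11)·6 + (5/11)·1 = 41/11.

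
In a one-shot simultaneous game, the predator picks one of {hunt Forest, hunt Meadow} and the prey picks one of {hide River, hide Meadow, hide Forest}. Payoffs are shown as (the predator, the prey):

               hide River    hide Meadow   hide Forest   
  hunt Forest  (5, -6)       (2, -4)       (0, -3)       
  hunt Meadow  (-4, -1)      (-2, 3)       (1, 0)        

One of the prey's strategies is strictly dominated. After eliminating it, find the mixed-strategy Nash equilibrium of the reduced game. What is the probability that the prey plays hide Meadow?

The prey's strategy hide River is strictly dominated by hide Forest: -3 > -6 and 0 > -1. Eliminate hide River.
The prey's mix must leave the predator indifferent between hunt Forest and hunt Meadow.
  the predator's payoff from hunt Forest: q·2 + (1−q)·0 = 2q
  the predator's payoff from hunt Meadow: q·(-2) + (1−q)·1 = -3q + 1
  2q = -3q + 1  ⇒  5q = 1  ⇒  q = 1/5.

q = 1/5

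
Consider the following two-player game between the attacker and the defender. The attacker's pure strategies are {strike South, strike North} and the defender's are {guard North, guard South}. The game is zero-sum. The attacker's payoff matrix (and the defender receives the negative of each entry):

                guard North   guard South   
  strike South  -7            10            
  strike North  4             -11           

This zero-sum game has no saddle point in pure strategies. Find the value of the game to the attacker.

The attacker's indifference between strike South and strike North determines the defender's mixing probability q:
  the attacker's expected payoff from strike South: q·(-7) + (1−q)·10 = -17q + 10
  the attacker's expected payoff from strike North: q·4 + (1−q)·(-11) = 15q - 11
  -17q + 10 = 15q - 11  ⇒  -32q = -21  ⇒  q = 21/32.
The value is the attacker's expected payoff against this mix (using strike South): (21/32)·(-7) + (11/32)·10 = -37/32.

v = -37/32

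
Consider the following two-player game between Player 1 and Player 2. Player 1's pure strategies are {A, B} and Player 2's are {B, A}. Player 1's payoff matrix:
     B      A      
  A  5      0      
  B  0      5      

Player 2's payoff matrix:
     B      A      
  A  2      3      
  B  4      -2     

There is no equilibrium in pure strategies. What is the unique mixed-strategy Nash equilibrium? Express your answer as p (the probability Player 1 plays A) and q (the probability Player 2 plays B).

In a mixed equilibrium Player 2 is indifferent between B and A; this condition fixes p.
  Player 2's expected payoff from B: p·2 + (1−p)·4 = -2p + 4
  Player 2's expected payoff from A: p·3 + (1−p)·(-2) = 5p - 2
  -2p + 4 = 5p - 2  ⇒  -7p = -6  ⇒  p = 6/7.
For Player 1 to be willing to mix, Player 1 must be indifferent between A and B, which pins down Player 2's mix.
  Player 1's payoff to A: q·5 + (1−q)·0 = 5q
  Player 1's payoff to B: q·0 + (1−q)·5 = -5q + 5
  5q = -5q + 5  ⇒  10q = 5  ⇒  q = 1/2.

p = 6/7, q = 1/2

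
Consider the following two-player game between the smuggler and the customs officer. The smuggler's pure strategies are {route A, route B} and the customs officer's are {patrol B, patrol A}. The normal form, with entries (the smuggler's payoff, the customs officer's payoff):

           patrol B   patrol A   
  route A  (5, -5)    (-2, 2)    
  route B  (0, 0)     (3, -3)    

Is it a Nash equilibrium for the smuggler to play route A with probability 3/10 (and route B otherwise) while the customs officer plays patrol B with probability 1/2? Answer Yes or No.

Yes

Check the customs officer's indifference given the smuggler's mix p = 3/10:
  payoff from patrol B = -3/2; payoff from patrol A = -3/2 — equal.
Check the smuggler's indifference given the customs officer's mix q = 1/2:
  payoff from route A = 3/2; payoff from route B = 3/2 — equal.
Both players are indifferent, so neither can profitably deviate.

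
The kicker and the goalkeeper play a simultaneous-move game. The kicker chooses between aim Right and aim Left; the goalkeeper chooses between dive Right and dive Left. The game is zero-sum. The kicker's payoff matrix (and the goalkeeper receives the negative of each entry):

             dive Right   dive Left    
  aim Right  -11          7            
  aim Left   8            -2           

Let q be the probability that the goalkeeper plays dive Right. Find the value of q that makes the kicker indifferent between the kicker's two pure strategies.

Set the kicker's expected payoff from aim Right equal to that from aim Left:
  the kicker's payoff from aim Right: q·(-11) + (1−q)·7 = -18q + 7
  the kicker's payoff from aim Left: q·8 + (1−q)·(-2) = 10q - 2
  -18q + 7 = 10q - 2  ⇒  -28q = -9  ⇒  q = 9/28.

q = 9/28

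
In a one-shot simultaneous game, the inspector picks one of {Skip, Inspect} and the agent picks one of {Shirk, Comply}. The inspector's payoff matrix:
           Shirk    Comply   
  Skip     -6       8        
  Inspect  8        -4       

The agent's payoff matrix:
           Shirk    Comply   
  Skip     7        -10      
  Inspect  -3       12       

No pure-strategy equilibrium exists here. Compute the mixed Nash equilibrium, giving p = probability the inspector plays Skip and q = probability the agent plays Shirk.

p = 15/32, q = 6/13

For the agent to be willing to mix, the agent must be indifferent between Shirk and Comply, which pins down the inspector's mix.
  the agent's payoff from Shirk: p·7 + (1−p)·(-3) = 10p - 3
  the agent's payoff from Comply: p·(-10) + (1−p)·12 = -22p + 12
  10p - 3 = -22p + 12  ⇒  32p = 15  ⇒  p = 15/32.
Set the inspector's expected payoff from Skip equal to that from Inspect:
  the inspector's expected payoff from Skip: q·(-6) + (1−q)·8 = -14q + 8
  the inspector's expected payoff from Inspect: q·8 + (1−q)·(-4) = 12q - 4
  -14q + 8 = 12q - 4  ⇒  -26q = -12  ⇒  q = 6/13.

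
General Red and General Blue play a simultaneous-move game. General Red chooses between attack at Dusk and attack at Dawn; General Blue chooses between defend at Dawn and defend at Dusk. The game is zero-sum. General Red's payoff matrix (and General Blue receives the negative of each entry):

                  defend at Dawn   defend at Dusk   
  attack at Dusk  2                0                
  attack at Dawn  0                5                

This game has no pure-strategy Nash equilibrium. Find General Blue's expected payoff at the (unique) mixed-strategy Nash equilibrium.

-10/7

For General Blue to be willing to mix, General Blue must be indifferent between defend at Dawn and defend at Dusk, which pins down General Red's mix.
  General Blue's payoff to defend at Dawn: p·(-2) + (1−p)·0 = -2p
  General Blue's payoff to defend at Dusk: p·0 + (1−p)·(-5) = 5p - 5
  -2p = 5p - 5  ⇒  -7p = -5  ⇒  p = 5/7.
At equilibrium General Blue is indifferent across columns, so General Blue's payoff equals the payoff from defend at Dawn: (5/7)·(-2) + (2/7)·0 = -10/7.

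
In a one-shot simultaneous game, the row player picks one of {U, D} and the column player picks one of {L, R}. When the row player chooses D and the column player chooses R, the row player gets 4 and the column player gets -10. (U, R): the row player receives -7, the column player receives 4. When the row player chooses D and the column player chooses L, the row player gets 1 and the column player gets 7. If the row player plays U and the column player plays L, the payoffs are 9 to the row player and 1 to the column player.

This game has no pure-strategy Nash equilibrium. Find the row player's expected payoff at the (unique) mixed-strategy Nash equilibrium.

The row player's indifference between U and D determines the column player's mixing probability q:
  the row player's payoff to U: q·9 + (1−q)·(-7) = 16q - 7
  the row player's payoff to D: q·1 + (1−q)·4 = -3q + 4
  16q - 7 = -3q + 4  ⇒  19q = 11  ⇒  q = 11/19.
At equilibrium the row player is indifferent across rows, so the row player's payoff equals the payoff from U: (11/19)·9 + (8/19)·(-7) = 43/19.

43/19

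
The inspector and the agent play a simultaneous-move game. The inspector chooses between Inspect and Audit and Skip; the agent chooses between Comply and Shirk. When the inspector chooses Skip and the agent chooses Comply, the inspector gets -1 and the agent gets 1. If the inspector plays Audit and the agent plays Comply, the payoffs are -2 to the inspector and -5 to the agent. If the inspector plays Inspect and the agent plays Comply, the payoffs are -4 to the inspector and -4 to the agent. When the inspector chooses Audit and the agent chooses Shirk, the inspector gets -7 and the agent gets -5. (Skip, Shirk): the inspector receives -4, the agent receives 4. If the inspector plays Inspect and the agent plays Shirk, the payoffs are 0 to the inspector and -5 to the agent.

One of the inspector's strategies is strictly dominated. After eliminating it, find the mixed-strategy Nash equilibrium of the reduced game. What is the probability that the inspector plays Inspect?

p = 3/4

The inspector's strategy Audit is strictly dominated by Skip: -1 > -2 and -4 > -7. Eliminate Audit.
Set the agent's expected payoff from Comply equal to that from Shirk:
  the agent's expected payoff from Comply: p·(-4) + (1−p)·1 = -5p + 1
  the agent's expected payoff from Shirk: p·(-5) + (1−p)·4 = -9p + 4
  -5p + 1 = -9p + 4  ⇒  4p = 3  ⇒  p = 3/4.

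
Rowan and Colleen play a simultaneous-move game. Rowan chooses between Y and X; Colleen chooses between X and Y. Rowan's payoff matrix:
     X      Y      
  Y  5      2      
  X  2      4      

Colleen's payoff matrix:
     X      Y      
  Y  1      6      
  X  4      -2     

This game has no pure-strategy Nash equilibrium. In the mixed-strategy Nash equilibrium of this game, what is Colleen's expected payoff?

26/11

In a mixed equilibrium Colleen is indifferent between X and Y; this condition fixes p.
  Colleen's payoff from X: p·1 + (1−p)·4 = -3p + 4
  Colleen's payoff from Y: p·6 + (1−p)·(-2) = 8p - 2
  -3p + 4 = 8p - 2  ⇒  -11p = -6  ⇒  p = 6/11.
At equilibrium Colleen is indifferent across columns, so Colleen's payoff equals the payoff from X: (6/11)·1 + (5/11)·4 = 26/11.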